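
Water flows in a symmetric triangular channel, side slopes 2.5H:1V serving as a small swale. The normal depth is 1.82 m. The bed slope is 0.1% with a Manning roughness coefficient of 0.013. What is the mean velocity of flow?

V = 2.17 m/s

For a triangular section with side slope z = 2.5: A = zy² = 2.5×1.82² = 8.281 m²; P = 2y√(1+z²) = 2×1.82×2.693 = 9.801 m.
Hydraulic radius R = A/P = 8.281/9.801 = 0.8449 m.
From Manning's equation, V = (1/n) R^(2/3) S^(1/2) = (1/0.013) × 0.8449^(2/3) × 0.001^(1/2) = 2.17 m/s.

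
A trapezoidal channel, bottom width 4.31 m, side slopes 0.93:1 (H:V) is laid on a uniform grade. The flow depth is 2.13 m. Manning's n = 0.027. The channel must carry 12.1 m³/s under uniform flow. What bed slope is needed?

With bottom width b = 4.31 m and side slope z = 0.93: A = (b + zy)y = (4.31 + 0.93×2.13)×2.13 = 13.4 m²; P = b + 2y√(1+z²) = 4.31 + 2×2.13×1.366 = 10.13 m.
Hydraulic radius R = A/P = 13.4/10.13 = 1.323 m.
From Manning's equation, S = [nQ / (1 A R^(2/3))]² = [0.027 × 12.1 / (1 × 13.4 × 1.323^(2/3))]² = 0.000409.

S = 0.000409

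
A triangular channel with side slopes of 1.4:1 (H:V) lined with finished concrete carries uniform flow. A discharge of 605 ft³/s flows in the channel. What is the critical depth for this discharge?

y_c = 6.5 ft

At critical depth, Q² T / (g A³) = 1, i.e. A³/T = Q²/g = 605²/32.2 = 11370.
Try y = 7.67 ft: A³/T = 26010 — too large.
Try y = 5.57 ft: A³/T = 5254 — too small.
Try y = 6.5 ft: A³/T = 11370 — ≈ 11370.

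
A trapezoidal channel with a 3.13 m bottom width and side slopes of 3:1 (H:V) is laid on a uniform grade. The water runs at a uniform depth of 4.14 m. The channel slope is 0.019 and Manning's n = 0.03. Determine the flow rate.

With bottom width b = 3.13 m and side slope z = 3: A = (b + zy)y = (3.13 + 3×4.14)×4.14 = 64.38 m²; P = b + 2y√(1+z²) = 3.13 + 2×4.14×3.162 = 29.31 m.
Hydraulic radius R = A/P = 64.38/29.31 = 2.196 m.
Manning's equation: Q = (1/n) A R^(2/3) S^(1/2) = (1/0.03) × 64.38 × 2.196^(2/3) × 0.019^(1/2) = 500 m³/s.

Q = 500 m³/s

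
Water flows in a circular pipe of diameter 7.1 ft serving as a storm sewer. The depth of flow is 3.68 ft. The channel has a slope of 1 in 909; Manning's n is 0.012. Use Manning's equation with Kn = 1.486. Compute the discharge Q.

For a circular section of diameter D = 7.1 ft at depth y = 3.68 ft, the central angle is θ = 2 arccos(1 − 2y/D) = 3.215 rad. Then A = (D²/8)(θ − sin θ) = 20.72 ft² and P = Dθ/2 = 11.41 ft.
Hydraulic radius R = A/P = 20.72/11.41 = 1.815 ft.
Manning's equation: Q = (1.486/n) A R^(2/3) S^(1/2) = (1.486/0.012) × 20.72 × 1.815^(2/3) × 0.0011^(1/2) = 127 ft³/s.

Q = 127 ft³/s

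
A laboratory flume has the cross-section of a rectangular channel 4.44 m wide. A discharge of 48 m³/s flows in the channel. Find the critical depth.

For a rectangular channel, critical depth y_c = (q²/g)^(1/3) where q = Q/b = 48/4.44 = 10.81 m²/s.
So y_c = (10.81²/9.81)^(1/3) = 2.28 m.

y_c = 2.28 m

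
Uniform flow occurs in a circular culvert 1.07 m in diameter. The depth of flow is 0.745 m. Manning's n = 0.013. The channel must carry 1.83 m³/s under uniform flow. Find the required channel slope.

S = 0.00588

For a circular section of diameter D = 1.07 m at depth y = 0.745 m, the central angle is θ = 2 arccos(1 − 2y/D) = 3.948 rad. Then A = (D²/8)(θ − sin θ) = 0.6684 m² and P = Dθ/2 = 2.112 m.
Hydraulic radius R = A/P = 0.6684/2.112 = 0.3164 m.
From Manning's equation, S = [nQ / (1 A R^(2/3))]² = [0.013 × 1.83 / (1 × 0.6684 × 0.3164^(2/3))]² = 0.00588.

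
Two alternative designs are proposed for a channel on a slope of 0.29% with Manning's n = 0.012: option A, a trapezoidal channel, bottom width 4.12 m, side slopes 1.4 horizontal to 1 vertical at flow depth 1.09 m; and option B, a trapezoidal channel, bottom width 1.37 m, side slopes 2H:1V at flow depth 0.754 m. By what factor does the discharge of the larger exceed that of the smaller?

Channel A: With bottom width b = 4.12 m and side slope z = 1.4: A = (b + zy)y = (4.12 + 1.4×1.09)×1.09 = 6.154 m²; P = b + 2y√(1+z²) = 4.12 + 2×1.09×1.72 = 7.871 m. Hydraulic radius R = A/P = 6.154/7.871 = 0.7819 m. Q_A = (1/0.012)·6.154·0.7819^(2/3)·√0.0029 = 23.44 m³/s.
Channel B: With bottom width b = 1.37 m and side slope z = 2: A = (b + zy)y = (1.37 + 2×0.754)×0.754 = 2.17 m²; P = b + 2y√(1+z²) = 1.37 + 2×0.754×2.236 = 4.742 m. Hydraulic radius R = A/P = 2.17/4.742 = 0.4576 m. Q_B = (1/0.012)·2.17·0.4576^(2/3)·√0.0029 = 5.783 m³/s.
The larger discharge is 23.44 m³/s and the smaller is 5.783 m³/s; the ratio is 4.05.

4.05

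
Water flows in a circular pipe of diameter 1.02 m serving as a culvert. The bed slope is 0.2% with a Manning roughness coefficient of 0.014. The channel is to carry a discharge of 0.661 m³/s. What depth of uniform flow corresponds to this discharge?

Manning's equation rearranged: A R^(2/3) = nQ / (1·√S) = 0.014 × 0.661 / (√0.002) = 0.2069.
Trying y = 0.453 m: A R^(2/3) = 0.1337 — short.
Trying y = 0.648 m: A R^(2/3) = 0.2405 — over.
Trying y = 0.587 m: A R^(2/3) = 0.2069 — ≈ 0.2069.

y_n = 0.587 m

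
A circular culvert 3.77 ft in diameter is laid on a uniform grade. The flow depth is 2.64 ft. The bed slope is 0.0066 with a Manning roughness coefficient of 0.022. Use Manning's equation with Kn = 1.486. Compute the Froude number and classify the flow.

For a circular section of diameter D = 3.77 ft at depth y = 2.64 ft, the central angle is θ = 2 arccos(1 − 2y/D) = 3.966 rad. Then A = (D²/8)(θ − sin θ) = 8.35 ft² and P = Dθ/2 = 7.476 ft.
Hydraulic radius R = A/P = 8.35/7.476 = 1.117 ft.
V = (1.486/n) R^(2/3) √S = (1.486/0.022) × 1.117^(2/3) × √0.0066 = 5.907 ft/s. Hydraulic depth D_h = A/T = 8.35/3.454 = 2.417 ft.
Froude number Fr = V/√(g·D_h) = 5.907/√(32.2×2.417) = 0.67, which is less than 1, so the flow is subcritical.

subcritical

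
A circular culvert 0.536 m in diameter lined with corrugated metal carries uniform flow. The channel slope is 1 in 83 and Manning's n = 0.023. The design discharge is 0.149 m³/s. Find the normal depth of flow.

Manning's equation rearranged: A R^(2/3) = nQ / (1·√S) = 0.023 × 0.149 / (√0.01205) = 0.03122.
At y = 0.345 m: A R^(2/3) = 0.04407 — too large.
At y = 0.238 m: A R^(2/3) = 0.02404 — too small.
At y = 0.277 m: A R^(2/3) = 0.03123 — matches.

y_n = 0.277 m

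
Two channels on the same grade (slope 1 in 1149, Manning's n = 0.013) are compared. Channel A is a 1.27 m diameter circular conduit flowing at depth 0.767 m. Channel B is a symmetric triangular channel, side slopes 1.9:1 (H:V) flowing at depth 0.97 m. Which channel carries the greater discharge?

channel B

Channel A: For a circular section of diameter D = 1.27 m at depth y = 0.767 m, the central angle is θ = 2 arccos(1 − 2y/D) = 3.56 rad. Then A = (D²/8)(θ − sin θ) = 0.7998 m² and P = Dθ/2 = 2.261 m. Hydraulic radius R = A/P = 0.7998/2.261 = 0.3538 m. Q_A = (1/0.013)·0.7998·0.3538^(2/3)·√0.0008703 = 0.9079 m³/s.
Channel B: For a triangular section with side slope z = 1.9: A = zy² = 1.9×0.97² = 1.788 m²; P = 2y√(1+z²) = 2×0.97×2.147 = 4.165 m. Hydraulic radius R = A/P = 1.788/4.165 = 0.4292 m. Q_B = (1/0.013)·1.788·0.4292^(2/3)·√0.0008703 = 2.308 m³/s.
Q_A = 0.9079 m³/s vs Q_B = 2.308 m³/s, so channel B carries more.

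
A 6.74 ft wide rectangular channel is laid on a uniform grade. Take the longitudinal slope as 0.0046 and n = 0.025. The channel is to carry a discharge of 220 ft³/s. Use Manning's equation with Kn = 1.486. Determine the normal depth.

y_n = 5.06 ft

Manning's equation rearranged: A R^(2/3) = nQ / (1.486·√S) = 0.025 × 220 / (1.486 × √0.0046) = 54.57.
Try y = 3.75 ft: A R^(2/3) = 37.05 — too small.
Try y = 5.87 ft: A R^(2/3) = 65.72 — too large.
Try y = 5.06 ft: A R^(2/3) = 54.55 — close enough.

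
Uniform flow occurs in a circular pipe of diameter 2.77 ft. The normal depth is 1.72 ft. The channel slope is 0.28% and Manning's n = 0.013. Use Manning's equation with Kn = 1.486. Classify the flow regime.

subcritical

For a circular section of diameter D = 2.77 ft at depth y = 1.72 ft, the central angle is θ = 2 arccos(1 − 2y/D) = 3.63 rad. Then A = (D²/8)(θ − sin θ) = 3.932 ft² and P = Dθ/2 = 5.028 ft.
Hydraulic radius R = A/P = 3.932/5.028 = 0.782 ft.
V = (1.486/n) R^(2/3) √S = (1.486/0.013) × 0.782^(2/3) × √0.0028 = 5.134 ft/s. Hydraulic depth D_h = A/T = 3.932/2.688 = 1.463 ft.
Froude number Fr = V/√(g·D_h) = 5.134/√(32.2×1.463) = 0.748, which is less than 1, so the flow is subcritical.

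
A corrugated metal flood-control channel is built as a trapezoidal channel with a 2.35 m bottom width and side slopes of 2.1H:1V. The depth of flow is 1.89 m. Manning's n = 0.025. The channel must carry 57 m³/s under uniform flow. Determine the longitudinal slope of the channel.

With bottom width b = 2.35 m and side slope z = 2.1: A = (b + zy)y = (2.35 + 2.1×1.89)×1.89 = 11.94 m²; P = b + 2y√(1+z²) = 2.35 + 2×1.89×2.326 = 11.14 m.
Hydraulic radius R = A/P = 11.94/11.14 = 1.072 m.
From Manning's equation, S = [nQ / (1 A R^(2/3))]² = [0.025 × 57 / (1 × 11.94 × 1.072^(2/3))]² = 0.013.

S = 0.013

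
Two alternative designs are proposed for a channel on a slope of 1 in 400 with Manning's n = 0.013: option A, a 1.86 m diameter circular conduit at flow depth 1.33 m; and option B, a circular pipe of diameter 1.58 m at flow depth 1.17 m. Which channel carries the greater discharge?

Channel A: For a circular section of diameter D = 1.86 m at depth y = 1.33 m, the central angle is θ = 2 arccos(1 − 2y/D) = 4.031 rad. Then A = (D²/8)(θ − sin θ) = 2.079 m² and P = Dθ/2 = 3.749 m. Hydraulic radius R = A/P = 2.079/3.749 = 0.5546 m. Q_A = (1/0.013)·2.079·0.5546^(2/3)·√0.0025 = 5.397 m³/s.
Channel B: For a circular section of diameter D = 1.58 m at depth y = 1.17 m, the central angle is θ = 2 arccos(1 − 2y/D) = 4.145 rad. Then A = (D²/8)(θ − sin θ) = 1.557 m² and P = Dθ/2 = 3.275 m. Hydraulic radius R = A/P = 1.557/3.275 = 0.4754 m. Q_B = (1/0.013)·1.557·0.4754^(2/3)·√0.0025 = 3.647 m³/s.
Q_A = 5.397 m³/s vs Q_B = 3.647 m³/s, so channel A carries more.

channel A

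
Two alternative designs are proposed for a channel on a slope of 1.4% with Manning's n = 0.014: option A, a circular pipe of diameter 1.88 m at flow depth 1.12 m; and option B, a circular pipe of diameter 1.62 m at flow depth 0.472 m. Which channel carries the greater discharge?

Channel A: For a circular section of diameter D = 1.88 m at depth y = 1.12 m, the central angle is θ = 2 arccos(1 − 2y/D) = 3.527 rad. Then A = (D²/8)(θ − sin θ) = 1.724 m² and P = Dθ/2 = 3.315 m. Hydraulic radius R = A/P = 1.724/3.315 = 0.5201 m. Q_A = (1/0.014)·1.724·0.5201^(2/3)·√0.014 = 9.425 m³/s.
Channel B: For a circular section of diameter D = 1.62 m at depth y = 0.472 m, the central angle is θ = 2 arccos(1 − 2y/D) = 2.281 rad. Then A = (D²/8)(θ − sin θ) = 0.4994 m² and P = Dθ/2 = 1.847 m. Hydraulic radius R = A/P = 0.4994/1.847 = 0.2703 m. Q_B = (1/0.014)·0.4994·0.2703^(2/3)·√0.014 = 1.764 m³/s.
Q_A = 9.425 m³/s vs Q_B = 1.764 m³/s, so channel A carries more.

channel A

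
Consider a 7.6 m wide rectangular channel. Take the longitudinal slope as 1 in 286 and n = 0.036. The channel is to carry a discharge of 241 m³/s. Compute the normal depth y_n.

y_n = 9.85 m

Manning's equation rearranged: A R^(2/3) = nQ / (1·√S) = 0.036 × 241 / (√0.003497) = 146.7.
Try y = 8.14 m: A R^(2/3) = 116.7 — too small.
Try y = 11.6 m: A R^(2/3) = 177.7 — too large.
Try y = 9.85 m: A R^(2/3) = 146.7 — close enough.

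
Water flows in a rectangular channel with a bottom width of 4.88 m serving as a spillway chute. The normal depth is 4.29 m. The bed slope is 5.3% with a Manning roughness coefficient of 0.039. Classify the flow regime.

Flow area A = b·y = 4.88 × 4.29 = 20.94 m². Wetted perimeter P = b + 2y = 4.88 + 2×4.29 = 13.46 m.
Hydraulic radius R = A/P = 20.94/13.46 = 1.555 m.
V = (1/n) R^(2/3) √S = (1/0.039) × 1.555^(2/3) × √0.053 = 7.924 m/s. Hydraulic depth D_h = A/T = 20.94/4.88 = 4.29 m.
Froude number Fr = V/√(g·D_h) = 7.924/√(9.81×4.29) = 1.22, which is greater than 1, so the flow is supercritical.

supercritical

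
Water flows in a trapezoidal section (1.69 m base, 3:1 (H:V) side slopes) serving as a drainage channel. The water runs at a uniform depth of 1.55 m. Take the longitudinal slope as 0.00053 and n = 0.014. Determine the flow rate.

Q = 14.6 m³/s

With bottom width b = 1.69 m and side slope z = 3: A = (b + zy)y = (1.69 + 3×1.55)×1.55 = 9.827 m²; P = b + 2y√(1+z²) = 1.69 + 2×1.55×3.162 = 11.49 m.
Hydraulic radius R = A/P = 9.827/11.49 = 0.855 m.
Manning's equation: Q = (1/n) A R^(2/3) S^(1/2) = (1/0.014) × 9.827 × 0.855^(2/3) × 0.00053^(1/2) = 14.6 m³/s.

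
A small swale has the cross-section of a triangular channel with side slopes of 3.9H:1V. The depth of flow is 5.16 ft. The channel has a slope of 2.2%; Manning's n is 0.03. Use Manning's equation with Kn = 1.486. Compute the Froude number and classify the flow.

For a triangular section with side slope z = 3.9: A = zy² = 3.9×5.16² = 103.8 ft²; P = 2y√(1+z²) = 2×5.16×4.026 = 41.55 ft.
Hydraulic radius R = A/P = 103.8/41.55 = 2.499 ft.
V = (1.486/n) R^(2/3) √S = (1.486/0.03) × 2.499^(2/3) × √0.022 = 13.53 ft/s. Hydraulic depth D_h = A/T = 103.8/40.25 = 2.58 ft.
Froude number Fr = V/√(g·D_h) = 13.53/√(32.2×2.58) = 1.48, which is greater than 1, so the flow is supercritical.

supercritical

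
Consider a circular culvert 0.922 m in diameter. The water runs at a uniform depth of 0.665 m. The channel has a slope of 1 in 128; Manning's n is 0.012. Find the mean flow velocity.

V = 3.12 m/s

For a circular section of diameter D = 0.922 m at depth y = 0.665 m, the central angle is θ = 2 arccos(1 − 2y/D) = 4.058 rad. Then A = (D²/8)(θ − sin θ) = 0.5156 m² and P = Dθ/2 = 1.871 m.
Hydraulic radius R = A/P = 0.5156/1.871 = 0.2756 m.
From Manning's equation, V = (1/n) R^(2/3) S^(1/2) = (1/0.012) × 0.2756^(2/3) × 0.007812^(1/2) = 3.12 m/s.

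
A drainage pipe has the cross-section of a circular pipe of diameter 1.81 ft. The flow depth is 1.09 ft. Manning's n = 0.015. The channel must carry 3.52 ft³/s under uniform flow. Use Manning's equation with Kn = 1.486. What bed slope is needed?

For a circular section of diameter D = 1.81 ft at depth y = 1.09 ft, the central angle is θ = 2 arccos(1 − 2y/D) = 3.553 rad. Then A = (D²/8)(θ − sin θ) = 1.619 ft² and P = Dθ/2 = 3.216 ft.
Hydraulic radius R = A/P = 1.619/3.216 = 0.5035 ft.
From Manning's equation, S = [nQ / (1.486 A R^(2/3))]² = [0.015 × 3.52 / (1.486 × 1.619 × 0.5035^(2/3))]² = 0.0012.

S = 0.0012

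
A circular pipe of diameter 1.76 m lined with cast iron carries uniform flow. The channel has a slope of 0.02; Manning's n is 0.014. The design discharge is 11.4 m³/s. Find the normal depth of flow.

y_n = 1.19 m

Manning's equation rearranged: A R^(2/3) = nQ / (1·√S) = 0.014 × 11.4 / (√0.02) = 1.129.
Trying y = 1.07 m: A R^(2/3) = 0.9647 — too small.
Trying y = 1.5 m: A R^(2/3) = 1.453 — too large.
Trying y = 1.19 m: A R^(2/3) = 1.125 — ≈ 1.129.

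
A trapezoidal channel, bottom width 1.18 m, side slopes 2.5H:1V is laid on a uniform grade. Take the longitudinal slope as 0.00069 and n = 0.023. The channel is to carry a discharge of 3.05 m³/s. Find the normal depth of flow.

y_n = 1.03 m

Manning's equation rearranged: A R^(2/3) = nQ / (1·√S) = 0.023 × 3.05 / (√0.00069) = 2.671.
Trying y = 0.87 m: A R^(2/3) = 1.833 — too small.
Trying y = 1.25 m: A R^(2/3) = 4.162 — too large.
Trying y = 1.03 m: A R^(2/3) = 2.674 — matches.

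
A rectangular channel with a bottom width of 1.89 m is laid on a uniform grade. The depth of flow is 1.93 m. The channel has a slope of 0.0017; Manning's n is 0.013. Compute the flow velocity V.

Flow area A = b·y = 1.89 × 1.93 = 3.648 m². Wetted perimeter P = b + 2y = 1.89 + 2×1.93 = 5.75 m.
Hydraulic radius R = A/P = 3.648/5.75 = 0.6344 m.
From Manning's equation, V = (1/n) R^(2/3) S^(1/2) = (1/0.013) × 0.6344^(2/3) × 0.0017^(1/2) = 2.34 m/s.

V = 2.34 m/s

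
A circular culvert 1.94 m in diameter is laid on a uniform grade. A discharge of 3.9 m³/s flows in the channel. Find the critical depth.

y_c = 0.952 m

At critical depth, Q² T / (g A³) = 1, i.e. A³/T = Q²/g = 3.9²/9.81 = 1.55.
Try y = 0.8 m: A³/T = 0.796 — short.
Try y = 0.952 m: A³/T = 1.549 — close enough.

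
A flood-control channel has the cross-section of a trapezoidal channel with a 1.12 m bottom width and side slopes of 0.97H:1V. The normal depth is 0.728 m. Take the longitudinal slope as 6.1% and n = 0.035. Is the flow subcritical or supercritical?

With bottom width b = 1.12 m and side slope z = 0.97: A = (b + zy)y = (1.12 + 0.97×0.728)×0.728 = 1.329 m²; P = b + 2y√(1+z²) = 1.12 + 2×0.728×1.393 = 3.148 m.
Hydraulic radius R = A/P = 1.329/3.148 = 0.4223 m.
V = (1/n) R^(2/3) √S = (1/0.035) × 0.4223^(2/3) × √0.061 = 3.972 m/s. Hydraulic depth D_h = A/T = 1.329/2.532 = 0.525 m.
Froude number Fr = V/√(g·D_h) = 3.972/√(9.81×0.525) = 1.75, which is greater than 1, so the flow is supercritical.

supercritical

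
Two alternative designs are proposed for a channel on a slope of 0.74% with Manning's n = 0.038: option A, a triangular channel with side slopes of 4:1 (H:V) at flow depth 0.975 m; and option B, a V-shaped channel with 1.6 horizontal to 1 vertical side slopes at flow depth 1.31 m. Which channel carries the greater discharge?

channel A

Channel A: For a triangular section with side slope z = 4: A = zy² = 4×0.975² = 3.802 m²; P = 2y√(1+z²) = 2×0.975×4.123 = 8.04 m. Hydraulic radius R = A/P = 3.802/8.04 = 0.4729 m. Q_A = (1/0.038)·3.802·0.4729^(2/3)·√0.0074 = 5.225 m³/s.
Channel B: For a triangular section with side slope z = 1.6: A = zy² = 1.6×1.31² = 2.746 m²; P = 2y√(1+z²) = 2×1.31×1.887 = 4.943 m. Hydraulic radius R = A/P = 2.746/4.943 = 0.5554 m. Q_B = (1/0.038)·2.746·0.5554^(2/3)·√0.0074 = 4.2 m³/s.
Q_A = 5.225 m³/s vs Q_B = 4.2 m³/s, so channel A carries more.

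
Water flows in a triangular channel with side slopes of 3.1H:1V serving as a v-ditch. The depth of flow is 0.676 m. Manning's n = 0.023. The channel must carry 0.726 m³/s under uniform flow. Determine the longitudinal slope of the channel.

For a triangular section with side slope z = 3.1: A = zy² = 3.1×0.676² = 1.417 m²; P = 2y√(1+z²) = 2×0.676×3.257 = 4.404 m.
Hydraulic radius R = A/P = 1.417/4.404 = 0.3217 m.
From Manning's equation, S = [nQ / (1 A R^(2/3))]² = [0.023 × 0.726 / (1 × 1.417 × 0.3217^(2/3))]² = 0.00063.

S = 0.00063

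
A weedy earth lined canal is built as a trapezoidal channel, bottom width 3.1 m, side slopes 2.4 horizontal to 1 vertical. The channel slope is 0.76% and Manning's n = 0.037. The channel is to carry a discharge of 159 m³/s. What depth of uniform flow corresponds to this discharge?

y_n = 3.64 m

Manning's equation rearranged: A R^(2/3) = nQ / (1·√S) = 0.037 × 159 / (√0.0076) = 67.48.
At y = 2.68 m: A R^(2/3) = 33.47 — short.
At y = 4.62 m: A R^(2/3) = 118 — over.
At y = 3.64 m: A R^(2/3) = 67.38 — close enough.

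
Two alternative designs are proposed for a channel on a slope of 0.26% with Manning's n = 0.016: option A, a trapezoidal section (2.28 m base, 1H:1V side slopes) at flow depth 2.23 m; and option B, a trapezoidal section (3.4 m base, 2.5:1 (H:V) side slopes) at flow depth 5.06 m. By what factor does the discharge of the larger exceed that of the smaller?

13.9

Channel A: With bottom width b = 2.28 m and side slope z = 1: A = (b + zy)y = (2.28 + 1×2.23)×2.23 = 10.06 m²; P = b + 2y√(1+z²) = 2.28 + 2×2.23×1.414 = 8.587 m. Hydraulic radius R = A/P = 10.06/8.587 = 1.171 m. Q_A = (1/0.016)·10.06·1.171^(2/3)·√0.0026 = 35.61 m³/s.
Channel B: With bottom width b = 3.4 m and side slope z = 2.5: A = (b + zy)y = (3.4 + 2.5×5.06)×5.06 = 81.21 m²; P = b + 2y√(1+z²) = 3.4 + 2×5.06×2.693 = 30.65 m. Hydraulic radius R = A/P = 81.21/30.65 = 2.65 m. Q_B = (1/0.016)·81.21·2.65^(2/3)·√0.0026 = 495.6 m³/s.
The larger discharge is 495.6 m³/s and the smaller is 35.61 m³/s; the ratio is 13.9.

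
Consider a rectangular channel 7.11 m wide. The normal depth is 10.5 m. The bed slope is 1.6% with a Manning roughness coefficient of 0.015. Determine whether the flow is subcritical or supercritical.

supercritical

Flow area A = b·y = 7.11 × 10.5 = 74.66 m². Wetted perimeter P = b + 2y = 7.11 + 2×10.5 = 28.11 m.
Hydraulic radius R = A/P = 74.66/28.11 = 2.656 m.
V = (1/n) R^(2/3) √S = (1/0.015) × 2.656^(2/3) × √0.016 = 16.17 m/s. Hydraulic depth D_h = A/T = 74.66/7.11 = 10.5 m.
Froude number Fr = V/√(g·D_h) = 16.17/√(9.81×10.5) = 1.59, which is greater than 1, so the flow is supercritical.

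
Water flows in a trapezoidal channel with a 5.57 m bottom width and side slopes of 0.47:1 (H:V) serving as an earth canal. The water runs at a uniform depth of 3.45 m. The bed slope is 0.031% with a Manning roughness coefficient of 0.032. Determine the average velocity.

V = 0.838 m/s

With bottom width b = 5.57 m and side slope z = 0.47: A = (b + zy)y = (5.57 + 0.47×3.45)×3.45 = 24.81 m²; P = b + 2y√(1+z²) = 5.57 + 2×3.45×1.105 = 13.19 m.
Hydraulic radius R = A/P = 24.81/13.19 = 1.88 m.
From Manning's equation, V = (1/n) R^(2/3) S^(1/2) = (1/0.032) × 1.88^(2/3) × 0.00031^(1/2) = 0.838 m/s.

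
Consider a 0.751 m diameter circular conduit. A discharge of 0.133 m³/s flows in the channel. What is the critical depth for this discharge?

y_c = 0.219 m

At critical depth, Q² T / (g A³) = 1, i.e. A³/T = Q²/g = 0.133²/9.81 = 0.001803.
At y = 0.19 m: A³/T = 0.001046 — short.
At y = 0.27 m: A³/T = 0.004083 — over.
At y = 0.219 m: A³/T = 0.001817 — matches.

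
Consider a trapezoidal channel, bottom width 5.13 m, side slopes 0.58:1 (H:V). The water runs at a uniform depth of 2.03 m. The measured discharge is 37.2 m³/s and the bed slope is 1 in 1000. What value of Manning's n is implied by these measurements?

With bottom width b = 5.13 m and side slope z = 0.58: A = (b + zy)y = (5.13 + 0.58×2.03)×2.03 = 12.8 m²; P = b + 2y√(1+z²) = 5.13 + 2×2.03×1.156 = 9.823 m.
Hydraulic radius R = A/P = 12.8/9.823 = 1.303 m.
Rearranging Manning's equation: n = (1/Q) A R^(2/3) S^(1/2) = (1/37.2) × 12.8 × 1.303^(2/3) × √0.001 = 0.013.

n = 0.013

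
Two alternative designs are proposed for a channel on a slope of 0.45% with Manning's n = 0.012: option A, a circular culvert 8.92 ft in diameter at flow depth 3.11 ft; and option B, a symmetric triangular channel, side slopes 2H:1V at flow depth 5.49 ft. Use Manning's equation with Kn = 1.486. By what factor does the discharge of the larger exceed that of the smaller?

Channel A: For a circular section of diameter D = 8.92 ft at depth y = 3.11 ft, the central angle is θ = 2 arccos(1 − 2y/D) = 2.527 rad. Then A = (D²/8)(θ − sin θ) = 19.39 ft² and P = Dθ/2 = 11.27 ft. Hydraulic radius R = A/P = 19.39/11.27 = 1.721 ft. Q_A = (1.486/0.012)·19.39·1.721^(2/3)·√0.0045 = 231.3 ft³/s.
Channel B: For a triangular section with side slope z = 2: A = zy² = 2×5.49² = 60.28 ft²; P = 2y√(1+z²) = 2×5.49×2.236 = 24.55 ft. Hydraulic radius R = A/P = 60.28/24.55 = 2.455 ft. Q_B = (1.486/0.012)·60.28·2.455^(2/3)·√0.0045 = 911.3 ft³/s.
The larger discharge is 911.3 ft³/s and the smaller is 231.3 ft³/s; the ratio is 3.94.

3.94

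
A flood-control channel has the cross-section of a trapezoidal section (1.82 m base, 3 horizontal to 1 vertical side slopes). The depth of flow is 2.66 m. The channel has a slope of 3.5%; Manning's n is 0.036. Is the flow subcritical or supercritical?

supercritical

With bottom width b = 1.82 m and side slope z = 3: A = (b + zy)y = (1.82 + 3×2.66)×2.66 = 26.07 m²; P = b + 2y√(1+z²) = 1.82 + 2×2.66×3.162 = 18.64 m.
Hydraulic radius R = A/P = 26.07/18.64 = 1.398 m.
V = (1/n) R^(2/3) √S = (1/0.036) × 1.398^(2/3) × √0.035 = 6.498 m/s. Hydraulic depth D_h = A/T = 26.07/17.78 = 1.466 m.
Froude number Fr = V/√(g·D_h) = 6.498/√(9.81×1.466) = 1.71, which is greater than 1, so the flow is supercritical.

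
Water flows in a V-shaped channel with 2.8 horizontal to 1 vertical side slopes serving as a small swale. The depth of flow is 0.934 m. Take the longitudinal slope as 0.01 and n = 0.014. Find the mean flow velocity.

For a triangular section with side slope z = 2.8: A = zy² = 2.8×0.934² = 2.443 m²; P = 2y√(1+z²) = 2×0.934×2.973 = 5.554 m.
Hydraulic radius R = A/P = 2.443/5.554 = 0.4398 m.
From Manning's equation, V = (1/n) R^(2/3) S^(1/2) = (1/0.014) × 0.4398^(2/3) × 0.01^(1/2) = 4.13 m/s.

V = 4.13 m/s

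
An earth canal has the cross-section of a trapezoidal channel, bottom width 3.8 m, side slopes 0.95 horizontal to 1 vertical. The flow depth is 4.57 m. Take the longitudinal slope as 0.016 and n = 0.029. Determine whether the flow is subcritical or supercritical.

supercritical

With bottom width b = 3.8 m and side slope z = 0.95: A = (b + zy)y = (3.8 + 0.95×4.57)×4.57 = 37.21 m²; P = b + 2y√(1+z²) = 3.8 + 2×4.57×1.379 = 16.41 m.
Hydraulic radius R = A/P = 37.21/16.41 = 2.268 m.
V = (1/n) R^(2/3) √S = (1/0.029) × 2.268^(2/3) × √0.016 = 7.529 m/s. Hydraulic depth D_h = A/T = 37.21/12.48 = 2.981 m.
Froude number Fr = V/√(g·D_h) = 7.529/√(9.81×2.981) = 1.39, which is greater than 1, so the flow is supercritical.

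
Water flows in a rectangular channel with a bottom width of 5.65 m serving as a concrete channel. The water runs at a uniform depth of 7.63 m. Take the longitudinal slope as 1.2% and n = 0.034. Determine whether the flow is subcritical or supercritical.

Flow area A = b·y = 5.65 × 7.63 = 43.11 m². Wetted perimeter P = b + 2y = 5.65 + 2×7.63 = 20.91 m.
Hydraulic radius R = A/P = 43.11/20.91 = 2.062 m.
V = (1/n) R^(2/3) √S = (1/0.034) × 2.062^(2/3) × √0.012 = 5.219 m/s. Hydraulic depth D_h = A/T = 43.11/5.65 = 7.63 m.
Froude number Fr = V/√(g·D_h) = 5.219/√(9.81×7.63) = 0.603, which is less than 1, so the flow is subcritical.

subcritical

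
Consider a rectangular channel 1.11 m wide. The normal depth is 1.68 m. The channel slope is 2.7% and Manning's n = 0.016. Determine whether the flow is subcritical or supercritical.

supercritical

Flow area A = b·y = 1.11 × 1.68 = 1.865 m². Wetted perimeter P = b + 2y = 1.11 + 2×1.68 = 4.47 m.
Hydraulic radius R = A/P = 1.865/4.47 = 0.4172 m.
V = (1/n) R^(2/3) √S = (1/0.016) × 0.4172^(2/3) × √0.027 = 5.734 m/s. Hydraulic depth D_h = A/T = 1.865/1.11 = 1.68 m.
Froude number Fr = V/√(g·D_h) = 5.734/√(9.81×1.68) = 1.41, which is greater than 1, so the flow is supercritical.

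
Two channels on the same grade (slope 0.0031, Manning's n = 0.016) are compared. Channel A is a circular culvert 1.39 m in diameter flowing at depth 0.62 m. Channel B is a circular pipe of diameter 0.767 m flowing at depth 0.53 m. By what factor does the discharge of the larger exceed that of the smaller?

2.43

Channel A: For a circular section of diameter D = 1.39 m at depth y = 0.62 m, the central angle is θ = 2 arccos(1 − 2y/D) = 2.925 rad. Then A = (D²/8)(θ − sin θ) = 0.6547 m² and P = Dθ/2 = 2.033 m. Hydraulic radius R = A/P = 0.6547/2.033 = 0.322 m. Q_A = (1/0.016)·0.6547·0.322^(2/3)·√0.0031 = 1.07 m³/s.
Channel B: For a circular section of diameter D = 0.767 m at depth y = 0.53 m, the central angle is θ = 2 arccos(1 − 2y/D) = 3.926 rad. Then A = (D²/8)(θ − sin θ) = 0.3406 m² and P = Dθ/2 = 1.505 m. Hydraulic radius R = A/P = 0.3406/1.505 = 0.2262 m. Q_B = (1/0.016)·0.3406·0.2262^(2/3)·√0.0031 = 0.4401 m³/s.
The larger discharge is 1.07 m³/s and the smaller is 0.4401 m³/s; the ratio is 2.43.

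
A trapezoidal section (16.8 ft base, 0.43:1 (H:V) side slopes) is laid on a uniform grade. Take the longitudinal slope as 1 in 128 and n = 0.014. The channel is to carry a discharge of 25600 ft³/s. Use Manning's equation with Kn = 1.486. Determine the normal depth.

Manning's equation rearranged: A R^(2/3) = nQ / (1.486·√S) = 0.014 × 25600 / (1.486 × √0.007812) = 2729.
Trying y = 28.5 ft: A R^(2/3) = 3971 — too large.
Trying y = 19.7 ft: A R^(2/3) = 2047 — too small.
Trying y = 23.2 ft: A R^(2/3) = 2733 — ≈ 2729.

y_n = 23.2 ft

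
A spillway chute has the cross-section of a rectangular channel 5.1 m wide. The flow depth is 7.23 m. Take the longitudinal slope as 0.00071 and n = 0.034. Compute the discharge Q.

Q = 44.1 m³/s

Flow area A = b·y = 5.1 × 7.23 = 36.87 m². Wetted perimeter P = b + 2y = 5.1 + 2×7.23 = 19.56 m.
Hydraulic radius R = A/P = 36.87/19.56 = 1.885 m.
Manning's equation: Q = (1/n) A R^(2/3) S^(1/2) = (1/0.034) × 36.87 × 1.885^(2/3) × 0.00071^(1/2) = 44.1 m³/s.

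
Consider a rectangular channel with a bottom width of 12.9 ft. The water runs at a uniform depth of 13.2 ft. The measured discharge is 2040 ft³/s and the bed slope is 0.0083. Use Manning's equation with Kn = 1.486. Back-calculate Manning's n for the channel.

Flow area A = b·y = 12.9 × 13.2 = 170.3 ft². Wetted perimeter P = b + 2y = 12.9 + 2×13.2 = 39.3 ft.
Hydraulic radius R = A/P = 170.3/39.3 = 4.333 ft.
Rearranging Manning's equation: n = (1.486/Q) A R^(2/3) S^(1/2) = (1.486/2040) × 170.3 × 4.333^(2/3) × √0.0083 = 0.03.

n = 0.03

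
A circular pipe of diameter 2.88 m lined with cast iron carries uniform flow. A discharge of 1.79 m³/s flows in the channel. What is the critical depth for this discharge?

At critical depth, Q² T / (g A³) = 1, i.e. A³/T = Q²/g = 1.79²/9.81 = 0.3266.
At y = 0.641 m: A³/T = 0.5262 — high.
At y = 0.439 m: A³/T = 0.1192 — low.
At y = 0.567 m: A³/T = 0.3256 — close enough.

y_c = 0.567 m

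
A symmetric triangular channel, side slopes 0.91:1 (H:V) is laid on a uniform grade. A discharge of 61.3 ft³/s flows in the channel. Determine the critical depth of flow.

y_c = 3.09 ft

At critical depth, Q² T / (g A³) = 1, i.e. A³/T = Q²/g = 61.3²/32.2 = 116.7.
Try y = 3.61 ft: A³/T = 253.9 — high.
Try y = 2.46 ft: A³/T = 37.3 — low.
Try y = 3.09 ft: A³/T = 116.6 — matches.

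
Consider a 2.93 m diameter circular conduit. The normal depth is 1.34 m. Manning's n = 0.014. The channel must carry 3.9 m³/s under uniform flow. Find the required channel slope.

S = 0.000541

For a circular section of diameter D = 2.93 m at depth y = 1.34 m, the central angle is θ = 2 arccos(1 − 2y/D) = 2.971 rad. Then A = (D²/8)(θ − sin θ) = 3.005 m² and P = Dθ/2 = 4.352 m.
Hydraulic radius R = A/P = 3.005/4.352 = 0.6906 m.
From Manning's equation, S = [nQ / (1 A R^(2/3))]² = [0.014 × 3.9 / (1 × 3.005 × 0.6906^(2/3))]² = 0.000541.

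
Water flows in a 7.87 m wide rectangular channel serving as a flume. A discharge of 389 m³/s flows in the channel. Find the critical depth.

For a rectangular channel, critical depth y_c = (q²/g)^(1/3) where q = Q/b = 389/7.87 = 49.43 m²/s.
So y_c = (49.43²/9.81)^(1/3) = 6.29 m.

y_c = 6.29 m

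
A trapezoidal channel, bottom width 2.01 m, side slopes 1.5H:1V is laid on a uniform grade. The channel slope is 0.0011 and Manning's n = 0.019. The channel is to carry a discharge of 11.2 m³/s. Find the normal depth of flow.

y_n = 1.58 m

Manning's equation rearranged: A R^(2/3) = nQ / (1·√S) = 0.019 × 11.2 / (√0.0011) = 6.416.
Try y = 1.85 m: A R^(2/3) = 8.969 — high.
Try y = 1.09 m: A R^(2/3) = 3.039 — low.
Try y = 1.58 m: A R^(2/3) = 6.441 — matches.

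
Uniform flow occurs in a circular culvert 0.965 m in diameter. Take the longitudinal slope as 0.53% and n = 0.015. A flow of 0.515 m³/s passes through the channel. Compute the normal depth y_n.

y_n = 0.409 m

Manning's equation rearranged: A R^(2/3) = nQ / (1·√S) = 0.015 × 0.515 / (√0.0053) = 0.1061.
Trying y = 0.353 m: A R^(2/3) = 0.08097 — short.
Trying y = 0.409 m: A R^(2/3) = 0.1061 — close enough.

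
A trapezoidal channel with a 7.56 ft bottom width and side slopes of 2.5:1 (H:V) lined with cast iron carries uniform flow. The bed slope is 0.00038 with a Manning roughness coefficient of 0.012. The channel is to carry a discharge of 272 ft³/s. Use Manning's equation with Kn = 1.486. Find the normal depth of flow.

Manning's equation rearranged: A R^(2/3) = nQ / (1.486·√S) = 0.012 × 272 / (1.486 × √0.00038) = 112.7.
At y = 4.16 ft: A R^(2/3) = 137.4 — over.
At y = 2.85 ft: A R^(2/3) = 62.55 — short.
At y = 3.79 ft: A R^(2/3) = 112.8 — ≈ 112.7.

y_n = 3.79 ft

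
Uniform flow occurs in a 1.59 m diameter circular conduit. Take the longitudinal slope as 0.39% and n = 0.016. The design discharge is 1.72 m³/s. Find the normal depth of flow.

Manning's equation rearranged: A R^(2/3) = nQ / (1·√S) = 0.016 × 1.72 / (√0.0039) = 0.4407.
Trying y = 0.898 m: A R^(2/3) = 0.6561 — too large.
Trying y = 0.71 m: A R^(2/3) = 0.4411 — close enough.

y_n = 0.71 m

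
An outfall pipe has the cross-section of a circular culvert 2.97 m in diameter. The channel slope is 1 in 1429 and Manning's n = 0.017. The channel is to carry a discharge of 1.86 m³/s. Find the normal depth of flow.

y_n = 0.925 m

Manning's equation rearranged: A R^(2/3) = nQ / (1·√S) = 0.017 × 1.86 / (√0.0006998) = 1.195.
At y = 0.796 m: A R^(2/3) = 0.8927 — low.
At y = 1.16 m: A R^(2/3) = 1.832 — high.
At y = 0.925 m: A R^(2/3) = 1.196 — ≈ 1.195.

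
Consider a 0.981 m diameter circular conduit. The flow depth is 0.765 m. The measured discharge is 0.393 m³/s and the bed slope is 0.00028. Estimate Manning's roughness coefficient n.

For a circular section of diameter D = 0.981 m at depth y = 0.765 m, the central angle is θ = 2 arccos(1 − 2y/D) = 4.329 rad. Then A = (D²/8)(θ − sin θ) = 0.6324 m² and P = Dθ/2 = 2.124 m.
Hydraulic radius R = A/P = 0.6324/2.124 = 0.2978 m.
Rearranging Manning's equation: n = (1/Q) A R^(2/3) S^(1/2) = (1/0.393) × 0.6324 × 0.2978^(2/3) × √0.00028 = 0.012.

n = 0.012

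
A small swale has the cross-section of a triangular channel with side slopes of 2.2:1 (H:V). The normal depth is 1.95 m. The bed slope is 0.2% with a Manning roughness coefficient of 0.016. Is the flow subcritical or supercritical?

For a triangular section with side slope z = 2.2: A = zy² = 2.2×1.95² = 8.365 m²; P = 2y√(1+z²) = 2×1.95×2.417 = 9.425 m.
Hydraulic radius R = A/P = 8.365/9.425 = 0.8876 m.
V = (1/n) R^(2/3) √S = (1/0.016) × 0.8876^(2/3) × √0.002 = 2.582 m/s. Hydraulic depth D_h = A/T = 8.365/8.58 = 0.975 m.
Froude number Fr = V/√(g·D_h) = 2.582/√(9.81×0.975) = 0.835, which is less than 1, so the flow is subcritical.

subcritical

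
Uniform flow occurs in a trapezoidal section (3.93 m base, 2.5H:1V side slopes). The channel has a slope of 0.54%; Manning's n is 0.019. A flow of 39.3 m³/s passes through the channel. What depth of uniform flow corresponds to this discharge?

y_n = 1.43 m

Manning's equation rearranged: A R^(2/3) = nQ / (1·√S) = 0.019 × 39.3 / (√0.0054) = 10.16.
Try y = 1.78 m: A R^(2/3) = 15.93 — high.
Try y = 1.03 m: A R^(2/3) = 5.317 — low.
Try y = 1.43 m: A R^(2/3) = 10.17 — matches.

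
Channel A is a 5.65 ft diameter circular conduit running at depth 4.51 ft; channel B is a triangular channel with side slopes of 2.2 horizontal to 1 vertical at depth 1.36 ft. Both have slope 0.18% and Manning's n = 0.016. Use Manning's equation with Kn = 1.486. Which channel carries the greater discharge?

channel A

Channel A: For a circular section of diameter D = 5.65 ft at depth y = 4.51 ft, the central angle is θ = 2 arccos(1 − 2y/D) = 4.42 rad. Then A = (D²/8)(θ − sin θ) = 21.46 ft² and P = Dθ/2 = 12.49 ft. Hydraulic radius R = A/P = 21.46/12.49 = 1.719 ft. Q_A = (1.486/0.016)·21.46·1.719^(2/3)·√0.0018 = 121.3 ft³/s.
Channel B: For a triangular section with side slope z = 2.2: A = zy² = 2.2×1.36² = 4.069 ft²; P = 2y√(1+z²) = 2×1.36×2.417 = 6.573 ft. Hydraulic radius R = A/P = 4.069/6.573 = 0.619 ft. Q_B = (1.486/0.016)·4.069·0.619^(2/3)·√0.0018 = 11.65 ft³/s.
Q_A = 121.3 ft³/s vs Q_B = 11.65 ft³/s, so channel A carries more.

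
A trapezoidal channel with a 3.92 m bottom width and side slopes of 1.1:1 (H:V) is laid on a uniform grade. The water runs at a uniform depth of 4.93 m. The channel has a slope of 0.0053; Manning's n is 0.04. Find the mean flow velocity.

V = 3.33 m/s

With bottom width b = 3.92 m and side slope z = 1.1: A = (b + zy)y = (3.92 + 1.1×4.93)×4.93 = 46.06 m²; P = b + 2y√(1+z²) = 3.92 + 2×4.93×1.487 = 18.58 m.
Hydraulic radius R = A/P = 46.06/18.58 = 2.479 m.
From Manning's equation, V = (1/n) R^(2/3) S^(1/2) = (1/0.04) × 2.479^(2/3) × 0.0053^(1/2) = 3.33 m/s.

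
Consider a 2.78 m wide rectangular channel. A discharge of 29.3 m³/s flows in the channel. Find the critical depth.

For a rectangular channel, critical depth y_c = (q²/g)^(1/3) where q = Q/b = 29.3/2.78 = 10.54 m²/s.
So y_c = (10.54²/9.81)^(1/3) = 2.25 m.

y_c = 2.25 m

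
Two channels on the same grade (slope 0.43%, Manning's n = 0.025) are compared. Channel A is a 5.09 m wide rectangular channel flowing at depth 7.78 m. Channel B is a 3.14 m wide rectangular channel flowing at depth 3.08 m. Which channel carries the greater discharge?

Channel A: Flow area A = b·y = 5.09 × 7.78 = 39.6 m². Wetted perimeter P = b + 2y = 5.09 + 2×7.78 = 20.65 m. Hydraulic radius R = A/P = 39.6/20.65 = 1.918 m. Q_A = (1/0.025)·39.6·1.918^(2/3)·√0.0043 = 160.3 m³/s.
Channel B: Flow area A = b·y = 3.14 × 3.08 = 9.671 m². Wetted perimeter P = b + 2y = 3.14 + 2×3.08 = 9.3 m. Hydraulic radius R = A/P = 9.671/9.3 = 1.04 m. Q_B = (1/0.025)·9.671·1.04^(2/3)·√0.0043 = 26.04 m³/s.
Q_A = 160.3 m³/s vs Q_B = 26.04 m³/s, so channel A carries more.

channel A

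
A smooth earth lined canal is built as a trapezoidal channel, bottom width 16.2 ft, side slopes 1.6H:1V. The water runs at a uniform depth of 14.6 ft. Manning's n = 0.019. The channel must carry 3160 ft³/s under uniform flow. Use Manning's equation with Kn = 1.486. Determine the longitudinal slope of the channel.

With bottom width b = 16.2 ft and side slope z = 1.6: A = (b + zy)y = (16.2 + 1.6×14.6)×14.6 = 577.6 ft²; P = b + 2y√(1+z²) = 16.2 + 2×14.6×1.887 = 71.29 ft.
Hydraulic radius R = A/P = 577.6/71.29 = 8.101 ft.
From Manning's equation, S = [nQ / (1.486 A R^(2/3))]² = [0.019 × 3160 / (1.486 × 577.6 × 8.101^(2/3))]² = 0.000301.

S = 0.000301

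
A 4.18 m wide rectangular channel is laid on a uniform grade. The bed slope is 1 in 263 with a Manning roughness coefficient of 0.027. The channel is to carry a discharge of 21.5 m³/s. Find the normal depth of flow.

y_n = 2.16 m

Manning's equation rearranged: A R^(2/3) = nQ / (1·√S) = 0.027 × 21.5 / (√0.003802) = 9.414.
At y = 2.67 m: A R^(2/3) = 12.41 — high.
At y = 1.6 m: A R^(2/3) = 6.263 — low.
At y = 2.16 m: A R^(2/3) = 9.399 — ≈ 9.414.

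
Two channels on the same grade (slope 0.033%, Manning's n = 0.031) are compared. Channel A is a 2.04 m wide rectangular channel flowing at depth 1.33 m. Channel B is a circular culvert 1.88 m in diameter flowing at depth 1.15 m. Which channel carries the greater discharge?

Channel A: Flow area A = b·y = 2.04 × 1.33 = 2.713 m². Wetted perimeter P = b + 2y = 2.04 + 2×1.33 = 4.7 m. Hydraulic radius R = A/P = 2.713/4.7 = 0.5773 m. Q_A = (1/0.031)·2.713·0.5773^(2/3)·√0.00033 = 1.102 m³/s.
Channel B: For a circular section of diameter D = 1.88 m at depth y = 1.15 m, the central angle is θ = 2 arccos(1 − 2y/D) = 3.592 rad. Then A = (D²/8)(θ − sin θ) = 1.779 m² and P = Dθ/2 = 3.377 m. Hydraulic radius R = A/P = 1.779/3.377 = 0.527 m. Q_B = (1/0.031)·1.779·0.527^(2/3)·√0.00033 = 0.6803 m³/s.
Q_A = 1.102 m³/s vs Q_B = 0.6803 m³/s, so channel A carries more.

channel A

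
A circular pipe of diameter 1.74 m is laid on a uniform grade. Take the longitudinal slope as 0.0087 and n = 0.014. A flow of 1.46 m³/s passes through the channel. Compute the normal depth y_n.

y_n = 0.471 m

Manning's equation rearranged: A R^(2/3) = nQ / (1·√S) = 0.014 × 1.46 / (√0.0087) = 0.2191.
At y = 0.415 m: A R^(2/3) = 0.1703 — low.
At y = 0.55 m: A R^(2/3) = 0.2957 — high.
At y = 0.471 m: A R^(2/3) = 0.2188 — ≈ 0.2191.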